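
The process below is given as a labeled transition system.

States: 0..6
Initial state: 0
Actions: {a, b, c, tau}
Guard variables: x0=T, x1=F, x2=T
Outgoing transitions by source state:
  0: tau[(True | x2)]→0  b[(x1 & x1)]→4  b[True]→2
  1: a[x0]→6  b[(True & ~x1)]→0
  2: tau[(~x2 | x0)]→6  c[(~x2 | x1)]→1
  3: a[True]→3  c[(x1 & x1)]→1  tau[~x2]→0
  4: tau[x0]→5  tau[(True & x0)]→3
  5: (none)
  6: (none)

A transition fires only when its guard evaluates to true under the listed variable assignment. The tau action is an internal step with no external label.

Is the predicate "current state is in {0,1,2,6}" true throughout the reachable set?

Answer: INVARIANT HOLDS

Working:
Safe = {0,1,2,6}
Reach set: {0,2,6}
  0: ok
  2: ok
  6: ok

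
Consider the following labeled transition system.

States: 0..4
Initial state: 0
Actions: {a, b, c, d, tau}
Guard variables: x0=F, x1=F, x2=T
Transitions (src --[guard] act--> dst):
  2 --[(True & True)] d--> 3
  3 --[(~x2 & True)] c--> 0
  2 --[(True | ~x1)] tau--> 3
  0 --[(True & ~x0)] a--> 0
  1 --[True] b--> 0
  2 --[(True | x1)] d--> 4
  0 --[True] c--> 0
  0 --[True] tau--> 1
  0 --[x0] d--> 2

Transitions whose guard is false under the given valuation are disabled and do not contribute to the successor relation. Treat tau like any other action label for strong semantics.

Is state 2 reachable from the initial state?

Answer: UNREACHABLE

Analysis:
7 transition(s) survive guard evaluation.
Layer 0: {0}
Layer 1: {1}  total {0,1}
Reach set: {0,1}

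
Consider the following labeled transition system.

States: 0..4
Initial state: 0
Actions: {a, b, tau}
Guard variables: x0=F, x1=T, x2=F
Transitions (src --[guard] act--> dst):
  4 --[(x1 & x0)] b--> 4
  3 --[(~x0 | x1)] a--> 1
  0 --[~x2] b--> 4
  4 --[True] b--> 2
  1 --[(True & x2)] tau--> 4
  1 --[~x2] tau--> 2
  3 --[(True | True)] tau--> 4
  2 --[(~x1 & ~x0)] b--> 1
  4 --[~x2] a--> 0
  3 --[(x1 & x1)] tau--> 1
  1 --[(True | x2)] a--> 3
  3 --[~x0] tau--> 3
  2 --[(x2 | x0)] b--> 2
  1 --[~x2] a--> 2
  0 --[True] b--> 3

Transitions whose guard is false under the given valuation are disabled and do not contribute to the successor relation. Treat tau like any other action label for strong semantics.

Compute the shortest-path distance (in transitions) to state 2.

Answer: 2

Trace:
Breadth-first toward 2:
  Layer 0: {0}
  Layer 1: {3,4}
  Layer 2: {1,2}
depth(2)=2, e.g. b·b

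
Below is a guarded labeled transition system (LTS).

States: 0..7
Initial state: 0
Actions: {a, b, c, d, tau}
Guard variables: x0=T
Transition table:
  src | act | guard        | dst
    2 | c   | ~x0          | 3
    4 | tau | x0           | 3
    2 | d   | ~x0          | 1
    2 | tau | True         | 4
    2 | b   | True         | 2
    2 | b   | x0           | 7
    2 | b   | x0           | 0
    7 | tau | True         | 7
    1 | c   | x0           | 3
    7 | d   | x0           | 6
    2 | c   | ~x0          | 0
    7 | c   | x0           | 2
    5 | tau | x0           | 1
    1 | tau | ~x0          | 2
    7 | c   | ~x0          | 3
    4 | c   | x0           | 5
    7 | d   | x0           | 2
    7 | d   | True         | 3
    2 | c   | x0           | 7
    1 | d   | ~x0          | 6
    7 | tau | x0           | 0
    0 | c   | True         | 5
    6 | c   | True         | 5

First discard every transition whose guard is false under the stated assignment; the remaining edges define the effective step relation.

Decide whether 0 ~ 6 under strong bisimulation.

Bisimulation quotient by refinement:
  π0 = {{0,1,2,3,4,5,6,7}}
  π1 = {{0,1,6},{2},{3},{4},{5},{7}}
  π2 = {{0,6},{1},{2},{3},{4},{5},{7}}
7 equivalence class(es) (converged in 3)
[0]={0,6}  [6]={0,6}

Answer: BISIMILAR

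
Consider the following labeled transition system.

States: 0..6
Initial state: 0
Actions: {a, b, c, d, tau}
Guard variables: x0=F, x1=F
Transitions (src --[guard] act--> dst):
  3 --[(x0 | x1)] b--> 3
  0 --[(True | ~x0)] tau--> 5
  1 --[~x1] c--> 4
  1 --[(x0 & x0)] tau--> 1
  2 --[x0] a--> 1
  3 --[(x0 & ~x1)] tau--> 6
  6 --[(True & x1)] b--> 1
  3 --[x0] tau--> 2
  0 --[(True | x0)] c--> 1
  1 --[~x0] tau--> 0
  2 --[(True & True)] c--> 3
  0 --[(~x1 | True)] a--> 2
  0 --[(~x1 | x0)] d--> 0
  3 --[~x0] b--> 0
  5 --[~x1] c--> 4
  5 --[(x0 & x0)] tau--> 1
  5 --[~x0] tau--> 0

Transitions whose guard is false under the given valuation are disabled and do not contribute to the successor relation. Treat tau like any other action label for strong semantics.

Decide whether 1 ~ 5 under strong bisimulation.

Bisimulation quotient by refinement:
  P[0] = {{0,1,2,3,4,5,6}}
  P[1] = {{0},{1,5},{2},{3},{4,6}}
5 equivalence class(es) (converged in 2)
1∈{1,5}, 5∈{1,5}

Answer: BISIMILAR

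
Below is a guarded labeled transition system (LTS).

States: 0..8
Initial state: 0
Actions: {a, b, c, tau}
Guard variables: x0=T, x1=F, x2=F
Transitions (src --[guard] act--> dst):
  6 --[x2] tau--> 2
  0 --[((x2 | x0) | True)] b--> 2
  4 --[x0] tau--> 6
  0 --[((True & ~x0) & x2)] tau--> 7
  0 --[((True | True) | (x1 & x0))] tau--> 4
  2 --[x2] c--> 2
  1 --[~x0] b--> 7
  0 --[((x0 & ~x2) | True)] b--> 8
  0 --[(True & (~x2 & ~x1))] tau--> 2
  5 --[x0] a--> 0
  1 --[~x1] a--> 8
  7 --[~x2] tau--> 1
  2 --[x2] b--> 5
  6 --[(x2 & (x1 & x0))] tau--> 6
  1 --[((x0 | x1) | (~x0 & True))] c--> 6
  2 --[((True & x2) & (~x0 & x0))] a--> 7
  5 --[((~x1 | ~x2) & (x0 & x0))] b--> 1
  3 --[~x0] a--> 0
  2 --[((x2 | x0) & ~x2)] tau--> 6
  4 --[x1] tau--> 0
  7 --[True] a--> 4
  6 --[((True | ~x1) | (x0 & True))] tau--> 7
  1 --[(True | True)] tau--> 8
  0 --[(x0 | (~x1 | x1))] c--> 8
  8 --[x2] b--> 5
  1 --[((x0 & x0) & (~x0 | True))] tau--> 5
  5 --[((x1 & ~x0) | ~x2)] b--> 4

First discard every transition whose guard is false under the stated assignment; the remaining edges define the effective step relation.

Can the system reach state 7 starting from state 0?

Guard filter leaves 17 enabled edge(s).
L0 = {0}
L1 = {2,4,8}  cumulative {0,2,4,8}
L2 = {6}  cumulative {0,2,4,6,8}
L3 = {7}  cumulative {0,2,4,6,7,8}
L4 = {1}  cumulative {0,1,2,4,6,7,8}
L5 = {5}  cumulative {0,1,2,4,5,6,7,8}
Reach set: {0,1,2,4,5,6,7,8}
trace reaching 7: b·tau·tau

Answer: REACHABLE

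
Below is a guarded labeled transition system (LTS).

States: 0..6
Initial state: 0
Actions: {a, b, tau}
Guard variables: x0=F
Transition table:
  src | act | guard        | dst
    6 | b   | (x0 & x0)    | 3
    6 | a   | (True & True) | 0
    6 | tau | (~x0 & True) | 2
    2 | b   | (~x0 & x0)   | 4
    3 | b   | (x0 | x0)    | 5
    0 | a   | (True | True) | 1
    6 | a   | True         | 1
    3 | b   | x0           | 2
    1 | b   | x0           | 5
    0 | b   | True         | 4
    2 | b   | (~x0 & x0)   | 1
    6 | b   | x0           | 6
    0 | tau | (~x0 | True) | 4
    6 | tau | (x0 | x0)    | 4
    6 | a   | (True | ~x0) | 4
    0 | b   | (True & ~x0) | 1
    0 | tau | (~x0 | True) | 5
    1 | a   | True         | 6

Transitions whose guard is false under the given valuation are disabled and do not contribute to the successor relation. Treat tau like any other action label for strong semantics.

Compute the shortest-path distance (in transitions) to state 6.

Answer: 2

Working:
Layered search for 6:
  Layer 0: {0}
  Layer 1: {1,4,5}
  Layer 2: {6}
first hit 6 at d=2 via a·a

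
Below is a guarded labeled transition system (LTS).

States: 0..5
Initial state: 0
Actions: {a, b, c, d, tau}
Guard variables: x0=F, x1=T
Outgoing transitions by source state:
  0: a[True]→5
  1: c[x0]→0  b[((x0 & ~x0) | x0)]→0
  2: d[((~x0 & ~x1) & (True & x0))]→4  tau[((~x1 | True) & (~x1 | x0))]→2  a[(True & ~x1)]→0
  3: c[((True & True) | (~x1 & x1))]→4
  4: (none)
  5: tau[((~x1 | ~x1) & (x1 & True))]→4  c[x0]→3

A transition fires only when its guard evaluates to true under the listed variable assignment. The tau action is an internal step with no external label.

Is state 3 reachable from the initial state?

Answer: UNREACHABLE

Trace:
2 transition(s) survive guard evaluation.
depth 0: {0}
depth 1: {5}  cumulative {0,5}
Reachable = {0,5}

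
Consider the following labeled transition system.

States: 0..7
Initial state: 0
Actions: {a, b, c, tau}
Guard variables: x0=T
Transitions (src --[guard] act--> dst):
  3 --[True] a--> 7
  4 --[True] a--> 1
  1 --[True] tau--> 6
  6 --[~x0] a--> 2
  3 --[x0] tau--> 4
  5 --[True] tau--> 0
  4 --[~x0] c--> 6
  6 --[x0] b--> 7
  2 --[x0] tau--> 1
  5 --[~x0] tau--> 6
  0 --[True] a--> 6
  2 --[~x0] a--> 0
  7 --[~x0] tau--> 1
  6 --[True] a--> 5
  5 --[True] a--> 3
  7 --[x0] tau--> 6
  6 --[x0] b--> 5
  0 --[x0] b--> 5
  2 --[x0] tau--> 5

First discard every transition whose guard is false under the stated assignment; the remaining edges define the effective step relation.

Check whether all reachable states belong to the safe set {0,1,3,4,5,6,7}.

Answer: INVARIANT HOLDS

Analysis:
Inv-set: {0,1,3,4,5,6,7}
Reachable = {0,1,3,4,5,6,7}
  0: ✓
  1: ✓
  3: ✓
  4: ✓
  5: ✓
  6: ✓
  7: ✓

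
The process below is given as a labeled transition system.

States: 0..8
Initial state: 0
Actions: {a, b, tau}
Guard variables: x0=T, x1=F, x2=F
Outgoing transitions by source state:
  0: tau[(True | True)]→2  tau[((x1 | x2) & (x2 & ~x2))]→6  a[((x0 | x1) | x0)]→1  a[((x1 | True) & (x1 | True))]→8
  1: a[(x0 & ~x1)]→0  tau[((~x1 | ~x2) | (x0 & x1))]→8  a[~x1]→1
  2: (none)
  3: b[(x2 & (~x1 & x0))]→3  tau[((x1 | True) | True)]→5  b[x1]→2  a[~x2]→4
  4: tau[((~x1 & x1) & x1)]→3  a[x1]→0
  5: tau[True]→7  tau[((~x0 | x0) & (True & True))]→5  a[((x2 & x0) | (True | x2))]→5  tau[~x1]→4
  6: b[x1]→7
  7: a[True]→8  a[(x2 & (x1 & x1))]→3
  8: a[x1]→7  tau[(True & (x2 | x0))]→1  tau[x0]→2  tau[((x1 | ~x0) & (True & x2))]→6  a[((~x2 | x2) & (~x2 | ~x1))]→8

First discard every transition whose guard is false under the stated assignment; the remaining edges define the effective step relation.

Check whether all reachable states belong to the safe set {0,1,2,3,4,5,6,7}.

Allowed set {0,1,2,3,4,5,6,7}
Reachable = {0,1,2,8}
  0: ✓
  1: ✓
  2: ✓
  8: ✗ unsafe
reach 8 via a — violates

Answer: INVARIANT VIOLATED at state 8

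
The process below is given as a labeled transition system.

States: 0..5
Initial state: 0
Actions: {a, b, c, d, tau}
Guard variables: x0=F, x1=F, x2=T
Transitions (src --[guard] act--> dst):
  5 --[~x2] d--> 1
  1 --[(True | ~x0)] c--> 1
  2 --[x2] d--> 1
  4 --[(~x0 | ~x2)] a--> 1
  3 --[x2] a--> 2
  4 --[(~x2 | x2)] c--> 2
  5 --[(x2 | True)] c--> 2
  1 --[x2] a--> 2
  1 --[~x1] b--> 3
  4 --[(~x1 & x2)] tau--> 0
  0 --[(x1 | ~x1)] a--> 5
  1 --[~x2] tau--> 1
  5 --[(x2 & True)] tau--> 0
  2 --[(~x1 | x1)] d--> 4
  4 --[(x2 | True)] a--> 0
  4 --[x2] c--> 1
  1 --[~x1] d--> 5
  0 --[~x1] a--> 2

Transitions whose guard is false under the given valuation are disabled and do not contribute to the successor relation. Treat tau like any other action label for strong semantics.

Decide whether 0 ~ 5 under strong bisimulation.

Answer: NOT BISIMILAR

Analysis:
Bisimulation quotient by refinement:
  round 0: {{0,1,2,3,4,5}}
  round 1: {{0,3},{1},{2},{4},{5}}
  round 2: {{0},{1},{2},{3},{4},{5}}
Fixed point at round 3; 6 class(es).
class of 0: {0}; class of 5: {5}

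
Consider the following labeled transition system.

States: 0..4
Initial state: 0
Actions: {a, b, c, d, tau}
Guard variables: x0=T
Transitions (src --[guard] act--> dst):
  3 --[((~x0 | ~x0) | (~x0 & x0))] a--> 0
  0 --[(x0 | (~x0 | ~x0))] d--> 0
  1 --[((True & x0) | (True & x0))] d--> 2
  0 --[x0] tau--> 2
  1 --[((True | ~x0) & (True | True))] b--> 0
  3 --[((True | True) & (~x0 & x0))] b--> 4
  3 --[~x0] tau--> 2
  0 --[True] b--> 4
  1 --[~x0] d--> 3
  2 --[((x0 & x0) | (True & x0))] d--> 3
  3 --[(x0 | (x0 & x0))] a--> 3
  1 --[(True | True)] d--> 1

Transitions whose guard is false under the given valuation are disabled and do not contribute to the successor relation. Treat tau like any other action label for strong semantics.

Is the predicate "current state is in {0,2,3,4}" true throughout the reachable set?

Inv-set: {0,2,3,4}
Reach set: {0,2,3,4}
  0: ok
  2: ok
  3: ok
  4: ok

Answer: INVARIANT HOLDS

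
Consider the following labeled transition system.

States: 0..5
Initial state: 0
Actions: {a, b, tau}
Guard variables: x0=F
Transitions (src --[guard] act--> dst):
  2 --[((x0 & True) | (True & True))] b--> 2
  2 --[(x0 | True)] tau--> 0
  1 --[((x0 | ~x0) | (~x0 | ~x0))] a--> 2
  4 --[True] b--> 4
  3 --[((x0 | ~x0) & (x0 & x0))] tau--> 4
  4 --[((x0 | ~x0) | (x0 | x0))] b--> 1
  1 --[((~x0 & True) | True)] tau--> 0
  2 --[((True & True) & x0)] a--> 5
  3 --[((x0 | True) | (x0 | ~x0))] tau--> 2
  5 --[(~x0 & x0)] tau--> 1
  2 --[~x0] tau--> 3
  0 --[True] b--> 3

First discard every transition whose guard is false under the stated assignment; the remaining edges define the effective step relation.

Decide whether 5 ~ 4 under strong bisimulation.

Refine partition for ~:
  round 0: {{0,1,2,3,4,5}}
  round 1: {{0,4},{1},{2},{3},{5}}
  round 2: {{0},{1},{2},{3},{4},{5}}
stable after 3 split(s): 6 block(s)
class of 5: {5}; class of 4: {4}

Answer: NOT BISIMILAR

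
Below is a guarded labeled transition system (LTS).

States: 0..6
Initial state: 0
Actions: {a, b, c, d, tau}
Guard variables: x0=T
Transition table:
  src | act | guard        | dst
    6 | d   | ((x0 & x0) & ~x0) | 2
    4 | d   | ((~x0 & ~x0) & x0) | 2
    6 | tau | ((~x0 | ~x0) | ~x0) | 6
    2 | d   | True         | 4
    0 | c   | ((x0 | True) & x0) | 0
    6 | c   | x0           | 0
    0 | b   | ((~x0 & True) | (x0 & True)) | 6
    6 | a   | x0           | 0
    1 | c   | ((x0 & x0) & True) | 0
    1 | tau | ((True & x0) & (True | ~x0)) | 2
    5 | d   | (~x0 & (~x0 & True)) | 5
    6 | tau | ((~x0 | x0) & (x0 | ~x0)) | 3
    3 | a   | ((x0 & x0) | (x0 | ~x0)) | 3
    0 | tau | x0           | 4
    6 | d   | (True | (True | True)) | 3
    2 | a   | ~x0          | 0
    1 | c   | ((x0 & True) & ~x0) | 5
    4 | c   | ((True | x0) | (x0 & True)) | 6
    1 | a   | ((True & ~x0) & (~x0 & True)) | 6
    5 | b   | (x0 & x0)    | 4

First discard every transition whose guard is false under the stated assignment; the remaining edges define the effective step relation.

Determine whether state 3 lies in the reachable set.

13 transition(s) survive guard evaluation.
L0 = {0}
L1 = {4,6}  cumulative {0,4,6}
L2 = {3}  cumulative {0,3,4,6}
Reachable = {0,3,4,6}
Path to 3: b·tau

Answer: REACHABLE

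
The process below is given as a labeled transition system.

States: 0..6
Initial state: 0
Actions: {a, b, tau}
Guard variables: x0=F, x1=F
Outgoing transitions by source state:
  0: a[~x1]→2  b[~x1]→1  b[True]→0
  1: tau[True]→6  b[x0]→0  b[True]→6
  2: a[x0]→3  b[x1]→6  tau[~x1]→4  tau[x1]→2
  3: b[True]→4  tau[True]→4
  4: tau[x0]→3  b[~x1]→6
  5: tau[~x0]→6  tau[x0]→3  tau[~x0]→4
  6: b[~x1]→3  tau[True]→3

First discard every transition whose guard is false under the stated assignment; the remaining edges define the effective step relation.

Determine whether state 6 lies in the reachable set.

Guard filter leaves 13 enabled edge(s).
L0 = {0}
L1 = {1,2}  now seen {0,1,2}
L2 = {4,6}  now seen {0,1,2,4,6}
L3 = {3}  now seen {0,1,2,3,4,6}
Reach set: {0,1,2,3,4,6}
trace reaching 6: b·tau

Answer: REACHABLE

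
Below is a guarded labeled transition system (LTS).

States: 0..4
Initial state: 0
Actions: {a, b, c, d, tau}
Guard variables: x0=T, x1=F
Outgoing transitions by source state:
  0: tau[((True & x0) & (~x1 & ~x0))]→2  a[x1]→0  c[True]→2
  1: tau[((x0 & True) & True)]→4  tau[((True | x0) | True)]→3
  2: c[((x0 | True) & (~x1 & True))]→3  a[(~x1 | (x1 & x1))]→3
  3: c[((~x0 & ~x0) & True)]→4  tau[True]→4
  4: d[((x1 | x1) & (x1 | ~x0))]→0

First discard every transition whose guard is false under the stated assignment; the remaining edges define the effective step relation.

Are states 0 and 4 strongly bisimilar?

Compute ~ classes (split until stable):
  π0 = {{0,1,2,3,4}}
  π1 = {{0},{1,3},{2},{4}}
  π2 = {{0},{1},{2},{3},{4}}
stable after 3 split(s): 5 block(s)
[0]={0}  [4]={4}

Answer: NOT BISIMILAR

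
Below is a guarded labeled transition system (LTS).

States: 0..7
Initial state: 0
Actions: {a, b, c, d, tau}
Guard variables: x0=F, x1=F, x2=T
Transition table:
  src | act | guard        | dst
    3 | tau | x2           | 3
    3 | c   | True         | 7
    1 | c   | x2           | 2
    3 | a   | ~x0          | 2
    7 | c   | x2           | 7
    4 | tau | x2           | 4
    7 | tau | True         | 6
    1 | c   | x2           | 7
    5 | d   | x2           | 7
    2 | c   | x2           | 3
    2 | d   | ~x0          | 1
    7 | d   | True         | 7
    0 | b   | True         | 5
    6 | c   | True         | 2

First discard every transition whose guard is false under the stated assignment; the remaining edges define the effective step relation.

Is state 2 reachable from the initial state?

Answer: REACHABLE

Working:
14 transition(s) survive guard evaluation.
L0 = {0}
L1 = {5}  now seen {0,5}
L2 = {7}  now seen {0,5,7}
L3 = {6}  now seen {0,5,6,7}
L4 = {2}  now seen {0,2,5,6,7}
L5 = {1,3}  now seen {0,1,2,3,5,6,7}
Reachable = {0,1,2,3,5,6,7}
Path to 2: b·d·tau·c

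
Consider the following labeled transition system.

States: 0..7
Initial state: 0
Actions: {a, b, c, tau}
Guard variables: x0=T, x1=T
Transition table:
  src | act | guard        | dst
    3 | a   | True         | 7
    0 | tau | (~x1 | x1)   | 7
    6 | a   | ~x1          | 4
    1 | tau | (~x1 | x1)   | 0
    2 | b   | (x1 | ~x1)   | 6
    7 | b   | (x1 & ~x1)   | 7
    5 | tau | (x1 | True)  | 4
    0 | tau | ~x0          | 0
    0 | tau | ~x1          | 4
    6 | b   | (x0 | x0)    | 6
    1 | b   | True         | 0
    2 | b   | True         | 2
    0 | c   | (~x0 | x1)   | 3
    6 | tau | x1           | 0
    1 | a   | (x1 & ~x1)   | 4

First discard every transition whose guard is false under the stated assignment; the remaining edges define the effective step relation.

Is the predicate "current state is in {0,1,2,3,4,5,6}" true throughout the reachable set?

Allowed set {0,1,2,3,4,5,6}
R = {0,3,7}
  0: safe
  3: safe
  7: ✗ unsafe
witness against invariant: tau → 7

Answer: INVARIANT VIOLATED at state 7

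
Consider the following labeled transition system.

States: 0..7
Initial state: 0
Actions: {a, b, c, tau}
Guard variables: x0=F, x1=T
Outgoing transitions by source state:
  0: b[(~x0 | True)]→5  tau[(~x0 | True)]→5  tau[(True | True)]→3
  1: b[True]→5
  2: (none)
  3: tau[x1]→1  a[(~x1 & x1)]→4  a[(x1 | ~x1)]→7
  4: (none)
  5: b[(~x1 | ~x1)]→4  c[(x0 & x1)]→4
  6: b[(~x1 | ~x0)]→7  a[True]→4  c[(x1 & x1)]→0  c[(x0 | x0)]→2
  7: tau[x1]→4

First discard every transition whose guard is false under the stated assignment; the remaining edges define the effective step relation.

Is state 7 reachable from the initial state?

10 transition(s) survive guard evaluation.
Layer 0: {0}
Layer 1: {3,5}  now seen {0,3,5}
Layer 2: {1,7}  now seen {0,1,3,5,7}
Layer 3: {4}  now seen {0,1,3,4,5,7}
Reach set: {0,1,3,4,5,7}
trace reaching 7: tau·a

Answer: REACHABLE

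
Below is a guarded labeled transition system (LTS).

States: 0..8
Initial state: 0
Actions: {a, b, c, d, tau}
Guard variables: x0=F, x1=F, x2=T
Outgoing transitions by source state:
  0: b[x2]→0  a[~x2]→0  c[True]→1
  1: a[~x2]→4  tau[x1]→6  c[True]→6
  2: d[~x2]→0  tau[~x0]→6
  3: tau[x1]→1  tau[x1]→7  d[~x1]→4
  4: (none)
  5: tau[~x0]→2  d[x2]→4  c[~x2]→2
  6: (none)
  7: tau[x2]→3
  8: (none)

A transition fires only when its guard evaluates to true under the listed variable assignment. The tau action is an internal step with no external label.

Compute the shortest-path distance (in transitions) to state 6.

Answer: 2

Trace:
Breadth-first toward 6:
  depth 0: {0}
  depth 1: {1}
  depth 2: {6}
depth(6)=2, e.g. c·c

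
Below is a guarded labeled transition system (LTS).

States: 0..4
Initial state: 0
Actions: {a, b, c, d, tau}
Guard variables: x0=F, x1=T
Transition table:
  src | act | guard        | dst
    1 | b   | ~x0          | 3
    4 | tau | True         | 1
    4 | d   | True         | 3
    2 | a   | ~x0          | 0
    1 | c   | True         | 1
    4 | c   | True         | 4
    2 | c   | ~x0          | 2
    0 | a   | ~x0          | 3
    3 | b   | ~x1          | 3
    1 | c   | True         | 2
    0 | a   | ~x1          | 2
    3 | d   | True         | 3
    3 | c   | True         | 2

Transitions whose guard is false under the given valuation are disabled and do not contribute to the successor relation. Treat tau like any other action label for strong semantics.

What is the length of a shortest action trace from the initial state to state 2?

Answer: 2

Analysis:
Breadth-first toward 2:
  depth 0: {0}
  depth 1: {3}
  depth 2: {2}
first hit 2 at d=2 via a·c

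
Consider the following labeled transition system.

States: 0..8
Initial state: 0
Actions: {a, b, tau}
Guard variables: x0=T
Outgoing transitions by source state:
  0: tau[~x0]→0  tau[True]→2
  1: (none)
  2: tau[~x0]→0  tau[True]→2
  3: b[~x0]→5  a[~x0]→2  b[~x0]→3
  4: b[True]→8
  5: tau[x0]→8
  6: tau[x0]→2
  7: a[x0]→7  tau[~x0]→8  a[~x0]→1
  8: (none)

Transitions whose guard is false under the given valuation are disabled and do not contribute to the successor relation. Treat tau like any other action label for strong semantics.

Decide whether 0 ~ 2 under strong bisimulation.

Bisimulation quotient by refinement:
  P[0] = {{0,1,2,3,4,5,6,7,8}}
  P[1] = {{0,2,5,6},{1,3,8},{4},{7}}
  P[2] = {{0,2,6},{1,3,8},{4},{5},{7}}
5 equivalence class(es) (converged in 3)
[0]={0,2,6}  [2]={0,2,6}

Answer: BISIMILAR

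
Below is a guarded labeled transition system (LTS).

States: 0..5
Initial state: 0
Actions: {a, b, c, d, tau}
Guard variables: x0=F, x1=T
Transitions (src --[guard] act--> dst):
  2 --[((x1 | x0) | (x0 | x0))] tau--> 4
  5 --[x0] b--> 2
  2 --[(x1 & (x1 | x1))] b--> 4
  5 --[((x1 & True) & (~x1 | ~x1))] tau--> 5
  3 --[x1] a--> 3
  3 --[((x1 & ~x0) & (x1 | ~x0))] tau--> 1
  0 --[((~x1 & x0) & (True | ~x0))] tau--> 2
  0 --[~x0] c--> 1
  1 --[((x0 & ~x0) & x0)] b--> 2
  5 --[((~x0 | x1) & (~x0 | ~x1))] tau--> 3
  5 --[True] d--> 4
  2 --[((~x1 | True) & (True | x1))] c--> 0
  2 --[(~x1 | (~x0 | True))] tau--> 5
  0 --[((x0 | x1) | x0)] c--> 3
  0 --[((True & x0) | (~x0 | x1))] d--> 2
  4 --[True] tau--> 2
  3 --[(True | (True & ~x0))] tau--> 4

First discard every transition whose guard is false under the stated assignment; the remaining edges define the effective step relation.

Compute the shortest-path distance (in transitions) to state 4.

Answer: 2

Trace:
Layered search for 4:
  Layer 0: {0}
  Layer 1: {1,2,3}
  Layer 2: {4,5}
depth(4)=2, e.g. c·tau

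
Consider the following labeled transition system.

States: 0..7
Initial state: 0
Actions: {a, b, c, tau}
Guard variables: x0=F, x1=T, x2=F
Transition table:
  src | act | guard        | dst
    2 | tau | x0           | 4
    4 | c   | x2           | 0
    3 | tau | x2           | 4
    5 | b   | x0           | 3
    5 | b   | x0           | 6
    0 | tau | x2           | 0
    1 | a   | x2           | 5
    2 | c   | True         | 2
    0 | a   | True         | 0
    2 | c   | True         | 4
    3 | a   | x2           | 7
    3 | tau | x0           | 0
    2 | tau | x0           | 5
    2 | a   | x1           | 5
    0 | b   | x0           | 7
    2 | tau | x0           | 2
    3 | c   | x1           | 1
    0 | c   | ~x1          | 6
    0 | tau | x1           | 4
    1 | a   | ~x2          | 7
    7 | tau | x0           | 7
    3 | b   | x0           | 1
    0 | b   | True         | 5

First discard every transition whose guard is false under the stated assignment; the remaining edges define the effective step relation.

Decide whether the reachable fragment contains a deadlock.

Answer: DEADLOCK at state 4

Analysis:
Reachable = {0,4,5}
  0: a→0  b→5  tau→4  [3 out]
  4: ∅  [STUCK]
  5: ∅  [STUCK]
Path to 4: tau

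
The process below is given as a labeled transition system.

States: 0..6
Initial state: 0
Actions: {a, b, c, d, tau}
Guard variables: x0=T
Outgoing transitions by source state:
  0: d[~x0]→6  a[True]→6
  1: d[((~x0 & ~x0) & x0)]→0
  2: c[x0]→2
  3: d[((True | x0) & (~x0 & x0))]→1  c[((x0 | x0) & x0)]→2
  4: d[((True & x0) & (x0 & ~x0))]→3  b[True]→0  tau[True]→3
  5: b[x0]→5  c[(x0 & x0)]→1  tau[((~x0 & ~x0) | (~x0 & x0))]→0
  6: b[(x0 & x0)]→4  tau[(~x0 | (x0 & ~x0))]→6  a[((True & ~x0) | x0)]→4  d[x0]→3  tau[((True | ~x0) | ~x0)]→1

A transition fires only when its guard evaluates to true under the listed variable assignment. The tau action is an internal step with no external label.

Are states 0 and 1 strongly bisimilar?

Answer: NOT BISIMILAR

Analysis:
Refine partition for ~:
  π0 = {{0,1,2,3,4,5,6}}
  π1 = {{0},{1},{2,3},{4},{5},{6}}
6 equivalence class(es) (converged in 2)
class of 0: {0}; class of 1: {1}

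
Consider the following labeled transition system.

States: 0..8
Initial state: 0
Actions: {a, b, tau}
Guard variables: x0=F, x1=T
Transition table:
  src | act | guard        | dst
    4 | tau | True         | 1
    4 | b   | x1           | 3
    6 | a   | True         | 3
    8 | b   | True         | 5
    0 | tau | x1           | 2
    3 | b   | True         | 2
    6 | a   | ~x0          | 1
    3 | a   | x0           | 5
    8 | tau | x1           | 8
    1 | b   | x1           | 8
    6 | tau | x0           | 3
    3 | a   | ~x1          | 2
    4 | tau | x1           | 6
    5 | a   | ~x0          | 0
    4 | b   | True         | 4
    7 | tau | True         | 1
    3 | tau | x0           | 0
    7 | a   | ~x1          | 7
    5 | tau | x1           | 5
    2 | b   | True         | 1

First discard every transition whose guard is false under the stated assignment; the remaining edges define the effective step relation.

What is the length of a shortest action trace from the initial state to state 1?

Answer: 2

Working:
BFS to 1:
  L0 = {0}
  L1 = {2}
  L2 = {1}
1 enters at depth 2; path tau·b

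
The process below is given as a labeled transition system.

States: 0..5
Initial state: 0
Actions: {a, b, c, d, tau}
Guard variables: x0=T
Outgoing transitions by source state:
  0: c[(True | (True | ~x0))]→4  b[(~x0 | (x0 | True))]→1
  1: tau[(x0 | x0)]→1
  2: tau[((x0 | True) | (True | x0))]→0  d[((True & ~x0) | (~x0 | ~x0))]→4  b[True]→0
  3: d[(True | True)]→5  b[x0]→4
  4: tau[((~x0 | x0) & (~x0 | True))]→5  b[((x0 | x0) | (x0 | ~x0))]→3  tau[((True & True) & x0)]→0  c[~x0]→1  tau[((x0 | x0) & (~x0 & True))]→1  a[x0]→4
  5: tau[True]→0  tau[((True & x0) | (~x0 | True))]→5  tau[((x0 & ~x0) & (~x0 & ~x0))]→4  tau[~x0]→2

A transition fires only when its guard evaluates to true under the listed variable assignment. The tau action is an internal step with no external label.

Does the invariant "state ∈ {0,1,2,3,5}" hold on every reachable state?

Answer: INVARIANT VIOLATED at state 4

Analysis:
Inv-set: {0,1,2,3,5}
Reachable = {0,1,3,4,5}
  0: ✓
  1: ✓
  3: ✓
  4: ✗ unsafe
  5: ✓
witness against invariant: c → 4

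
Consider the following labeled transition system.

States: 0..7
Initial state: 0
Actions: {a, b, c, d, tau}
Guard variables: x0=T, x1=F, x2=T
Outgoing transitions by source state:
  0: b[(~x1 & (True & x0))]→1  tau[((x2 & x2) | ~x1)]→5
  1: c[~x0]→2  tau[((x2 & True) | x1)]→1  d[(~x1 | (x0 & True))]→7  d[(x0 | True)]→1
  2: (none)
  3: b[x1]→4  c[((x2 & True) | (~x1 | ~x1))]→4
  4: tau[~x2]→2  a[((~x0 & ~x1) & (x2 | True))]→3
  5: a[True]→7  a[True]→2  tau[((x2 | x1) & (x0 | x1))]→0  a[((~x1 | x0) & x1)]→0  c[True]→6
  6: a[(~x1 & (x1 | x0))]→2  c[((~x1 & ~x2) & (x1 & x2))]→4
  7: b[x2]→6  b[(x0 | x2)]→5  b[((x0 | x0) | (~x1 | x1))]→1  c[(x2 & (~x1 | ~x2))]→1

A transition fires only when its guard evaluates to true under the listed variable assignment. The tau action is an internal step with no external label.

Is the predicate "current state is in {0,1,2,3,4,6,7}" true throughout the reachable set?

Answer: INVARIANT VIOLATED at state 5

Trace:
Allowed set {0,1,2,3,4,6,7}
Reach set: {0,1,2,5,6,7}
  0: ✓
  1: ✓
  2: ✓
  5: outside
  6: ✓
  7: ✓
counterexample path to 5: tau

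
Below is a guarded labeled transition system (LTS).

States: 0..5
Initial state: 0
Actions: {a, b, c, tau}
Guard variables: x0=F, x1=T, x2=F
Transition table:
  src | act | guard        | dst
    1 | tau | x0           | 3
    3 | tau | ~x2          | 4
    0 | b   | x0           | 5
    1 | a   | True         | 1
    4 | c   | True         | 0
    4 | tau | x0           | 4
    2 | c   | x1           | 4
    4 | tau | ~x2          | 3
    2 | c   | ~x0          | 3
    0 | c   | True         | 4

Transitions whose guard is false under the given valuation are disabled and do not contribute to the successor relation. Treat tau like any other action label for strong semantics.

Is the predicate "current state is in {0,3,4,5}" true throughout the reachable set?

Answer: INVARIANT HOLDS

Trace:
Allowed set {0,3,4,5}
R = {0,3,4}
  0: safe
  3: safe
  4: safe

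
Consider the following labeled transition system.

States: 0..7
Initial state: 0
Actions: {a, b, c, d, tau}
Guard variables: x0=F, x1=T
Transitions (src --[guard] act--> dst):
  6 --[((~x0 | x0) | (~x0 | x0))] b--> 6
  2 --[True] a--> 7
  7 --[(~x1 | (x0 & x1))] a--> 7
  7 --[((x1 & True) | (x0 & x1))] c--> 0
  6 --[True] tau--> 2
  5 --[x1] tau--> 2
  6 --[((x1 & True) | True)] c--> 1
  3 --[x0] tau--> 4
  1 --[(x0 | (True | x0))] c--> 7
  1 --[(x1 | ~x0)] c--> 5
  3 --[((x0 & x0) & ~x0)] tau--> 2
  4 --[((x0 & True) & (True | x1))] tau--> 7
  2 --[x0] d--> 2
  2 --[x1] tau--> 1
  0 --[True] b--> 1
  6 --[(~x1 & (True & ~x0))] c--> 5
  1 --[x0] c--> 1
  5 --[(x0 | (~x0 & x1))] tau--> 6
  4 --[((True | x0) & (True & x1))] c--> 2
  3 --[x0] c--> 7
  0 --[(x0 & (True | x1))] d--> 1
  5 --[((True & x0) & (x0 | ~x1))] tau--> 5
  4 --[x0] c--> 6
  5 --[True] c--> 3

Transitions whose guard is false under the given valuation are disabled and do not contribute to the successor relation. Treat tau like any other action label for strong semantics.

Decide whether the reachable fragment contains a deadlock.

Answer: DEADLOCK at state 3

Analysis:
Reach set: {0,1,2,3,5,6,7}
  0: b→1  [deg 1]
  1: c→5  c→7  [deg 2]
  2: a→7  tau→1  [deg 2]
  3: ∅  [no exit]
  5: c→3  tau→2  tau→6  [deg 3]
  6: b→6  c→1  tau→2  [deg 3]
  7: c→0  [deg 1]
trace reaching 3: b·c·c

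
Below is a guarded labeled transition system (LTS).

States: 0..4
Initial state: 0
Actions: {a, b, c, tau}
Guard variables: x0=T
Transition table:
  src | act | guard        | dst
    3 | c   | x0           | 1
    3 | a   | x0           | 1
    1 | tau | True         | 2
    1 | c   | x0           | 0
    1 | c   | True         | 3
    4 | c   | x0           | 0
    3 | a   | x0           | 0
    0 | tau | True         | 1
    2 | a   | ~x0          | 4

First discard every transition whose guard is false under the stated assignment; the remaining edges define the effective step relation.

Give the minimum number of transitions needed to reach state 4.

Answer: UNREACHABLE

Trace:
Layered search for 4:
  depth 0: {0}
  depth 1: {1}
  depth 2: {2,3}
4 never appears.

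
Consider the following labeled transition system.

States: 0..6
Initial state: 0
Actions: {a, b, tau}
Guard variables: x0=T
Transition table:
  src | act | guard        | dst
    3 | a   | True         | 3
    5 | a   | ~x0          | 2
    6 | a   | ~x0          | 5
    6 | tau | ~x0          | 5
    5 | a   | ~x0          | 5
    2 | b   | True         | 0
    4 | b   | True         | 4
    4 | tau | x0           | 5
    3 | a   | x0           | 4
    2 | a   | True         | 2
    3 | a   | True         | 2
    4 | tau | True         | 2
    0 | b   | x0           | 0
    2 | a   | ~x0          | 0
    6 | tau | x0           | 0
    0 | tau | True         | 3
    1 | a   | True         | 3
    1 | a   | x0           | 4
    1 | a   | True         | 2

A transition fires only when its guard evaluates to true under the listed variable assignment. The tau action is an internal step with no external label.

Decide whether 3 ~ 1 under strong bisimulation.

Refine partition for ~:
  π0 = {{0,1,2,3,4,5,6}}
  π1 = {{0,4},{1,3},{2},{5},{6}}
  π2 = {{0},{1,3},{2},{4},{5},{6}}
stable after 3 split(s): 6 block(s)
[3]={1,3}  [1]={1,3}

Answer: BISIMILAR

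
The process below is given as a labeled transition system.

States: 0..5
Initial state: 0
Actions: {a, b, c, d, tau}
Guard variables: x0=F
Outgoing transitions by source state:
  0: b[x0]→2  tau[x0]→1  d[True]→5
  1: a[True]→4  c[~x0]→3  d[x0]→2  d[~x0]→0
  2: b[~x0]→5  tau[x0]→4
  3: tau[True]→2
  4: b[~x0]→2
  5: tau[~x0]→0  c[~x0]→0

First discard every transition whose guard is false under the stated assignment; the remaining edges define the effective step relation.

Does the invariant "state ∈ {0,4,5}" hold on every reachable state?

Inv-set: {0,4,5}
Reach set: {0,5}
  0: safe
  5: safe

Answer: INVARIANT HOLDS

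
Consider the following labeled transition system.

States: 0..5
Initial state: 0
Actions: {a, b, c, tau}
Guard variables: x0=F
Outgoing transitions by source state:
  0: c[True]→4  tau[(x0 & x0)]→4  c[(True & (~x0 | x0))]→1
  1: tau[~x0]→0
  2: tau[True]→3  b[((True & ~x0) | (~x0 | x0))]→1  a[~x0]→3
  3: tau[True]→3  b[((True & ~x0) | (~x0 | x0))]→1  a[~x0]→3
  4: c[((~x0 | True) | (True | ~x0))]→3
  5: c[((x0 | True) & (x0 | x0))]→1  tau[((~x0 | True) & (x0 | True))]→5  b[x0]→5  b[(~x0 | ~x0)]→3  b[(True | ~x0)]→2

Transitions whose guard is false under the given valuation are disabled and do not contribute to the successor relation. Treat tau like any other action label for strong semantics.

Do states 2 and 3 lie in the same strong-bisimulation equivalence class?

Answer: BISIMILAR

Analysis:
Compute ~ classes (split until stable):
  P[0] = {{0,1,2,3,4,5}}
  P[1] = {{0,4},{1},{2,3},{5}}
  P[2] = {{0},{1},{2,3},{4},{5}}
stable after 3 split(s): 5 block(s)
class of 2: {2,3}; class of 3: {2,3}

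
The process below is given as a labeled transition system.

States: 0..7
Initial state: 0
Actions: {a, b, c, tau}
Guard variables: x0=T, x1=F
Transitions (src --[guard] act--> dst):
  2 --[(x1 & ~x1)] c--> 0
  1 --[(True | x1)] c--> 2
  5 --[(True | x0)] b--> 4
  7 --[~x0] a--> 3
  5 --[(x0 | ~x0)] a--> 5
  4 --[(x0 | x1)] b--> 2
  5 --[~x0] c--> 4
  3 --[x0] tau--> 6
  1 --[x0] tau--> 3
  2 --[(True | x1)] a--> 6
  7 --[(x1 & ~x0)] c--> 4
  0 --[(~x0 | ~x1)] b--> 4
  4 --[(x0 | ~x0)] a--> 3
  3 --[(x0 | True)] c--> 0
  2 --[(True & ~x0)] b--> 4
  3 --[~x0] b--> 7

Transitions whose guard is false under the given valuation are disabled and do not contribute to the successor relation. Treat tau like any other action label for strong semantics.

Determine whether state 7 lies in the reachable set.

Answer: UNREACHABLE

Trace:
10 transition(s) survive guard evaluation.
depth 0: {0}
depth 1: {4}  now seen {0,4}
depth 2: {2,3}  now seen {0,2,3,4}
depth 3: {6}  now seen {0,2,3,4,6}
Reachable = {0,2,3,4,6}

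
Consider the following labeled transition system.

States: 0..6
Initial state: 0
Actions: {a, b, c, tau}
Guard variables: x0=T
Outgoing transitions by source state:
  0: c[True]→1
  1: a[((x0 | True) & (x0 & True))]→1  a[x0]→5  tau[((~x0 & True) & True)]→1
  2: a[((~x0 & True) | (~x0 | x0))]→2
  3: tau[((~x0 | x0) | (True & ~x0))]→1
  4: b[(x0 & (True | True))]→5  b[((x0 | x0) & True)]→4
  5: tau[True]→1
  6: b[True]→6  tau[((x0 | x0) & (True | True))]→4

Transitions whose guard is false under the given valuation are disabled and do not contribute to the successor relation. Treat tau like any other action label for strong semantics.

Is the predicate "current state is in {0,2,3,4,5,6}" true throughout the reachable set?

Answer: INVARIANT VIOLATED at state 1

Analysis:
Safe = {0,2,3,4,5,6}
Reachable = {0,1,5}
  0: ok
  1: ✗ unsafe
  5: ok
reach 1 via c — violates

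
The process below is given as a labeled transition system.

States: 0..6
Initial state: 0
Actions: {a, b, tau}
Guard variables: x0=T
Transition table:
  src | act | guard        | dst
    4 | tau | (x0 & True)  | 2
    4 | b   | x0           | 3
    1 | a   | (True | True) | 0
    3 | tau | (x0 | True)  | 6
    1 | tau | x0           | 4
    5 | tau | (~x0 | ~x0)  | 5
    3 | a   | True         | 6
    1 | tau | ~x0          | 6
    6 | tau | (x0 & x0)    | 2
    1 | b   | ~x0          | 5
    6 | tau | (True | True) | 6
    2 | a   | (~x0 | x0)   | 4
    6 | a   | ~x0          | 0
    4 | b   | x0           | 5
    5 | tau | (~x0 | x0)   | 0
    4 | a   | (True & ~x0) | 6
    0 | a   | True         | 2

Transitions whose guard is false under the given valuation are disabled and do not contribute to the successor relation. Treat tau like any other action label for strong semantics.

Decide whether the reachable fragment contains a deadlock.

Reach set: {0,2,3,4,5,6}
  0: a→2  [1 exit(s)]
  2: a→4  [1 exit(s)]
  3: a→6  tau→6  [2 exit(s)]
  4: b→3  b→5  tau→2  [3 exit(s)]
  5: tau→0  [1 exit(s)]
  6: tau→2  tau→6  [2 exit(s)]

Answer: DEADLOCK-FREE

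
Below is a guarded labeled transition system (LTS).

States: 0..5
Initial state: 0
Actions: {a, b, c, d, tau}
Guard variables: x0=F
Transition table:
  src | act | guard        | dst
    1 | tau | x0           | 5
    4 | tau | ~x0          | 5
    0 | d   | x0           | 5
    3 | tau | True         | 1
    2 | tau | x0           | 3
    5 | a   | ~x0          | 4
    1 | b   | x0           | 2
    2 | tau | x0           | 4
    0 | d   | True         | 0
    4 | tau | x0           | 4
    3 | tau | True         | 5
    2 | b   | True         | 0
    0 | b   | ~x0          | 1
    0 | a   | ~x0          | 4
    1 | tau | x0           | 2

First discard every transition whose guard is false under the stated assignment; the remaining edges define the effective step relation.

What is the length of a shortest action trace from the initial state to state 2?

Answer: UNREACHABLE

Working:
BFS to 2:
  depth 0: {0}
  depth 1: {1,4}
  depth 2: {5}
2 never appears.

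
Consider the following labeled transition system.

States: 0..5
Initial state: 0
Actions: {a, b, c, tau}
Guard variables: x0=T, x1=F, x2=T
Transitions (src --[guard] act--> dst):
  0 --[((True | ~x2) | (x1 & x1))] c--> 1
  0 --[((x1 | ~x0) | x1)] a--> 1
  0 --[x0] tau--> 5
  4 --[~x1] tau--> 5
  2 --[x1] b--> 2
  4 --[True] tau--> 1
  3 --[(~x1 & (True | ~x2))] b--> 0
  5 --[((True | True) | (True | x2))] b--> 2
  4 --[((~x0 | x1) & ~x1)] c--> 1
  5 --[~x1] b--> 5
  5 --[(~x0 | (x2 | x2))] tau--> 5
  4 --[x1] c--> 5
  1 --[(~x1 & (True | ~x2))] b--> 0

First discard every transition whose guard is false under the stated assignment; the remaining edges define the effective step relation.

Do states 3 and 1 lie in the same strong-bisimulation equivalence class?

Answer: BISIMILAR

Working:
Refine partition for ~:
  π0 = {{0,1,2,3,4,5}}
  π1 = {{0},{1,3},{2},{4},{5}}
stable after 2 split(s): 5 block(s)
class of 3: {1,3}; class of 1: {1,3}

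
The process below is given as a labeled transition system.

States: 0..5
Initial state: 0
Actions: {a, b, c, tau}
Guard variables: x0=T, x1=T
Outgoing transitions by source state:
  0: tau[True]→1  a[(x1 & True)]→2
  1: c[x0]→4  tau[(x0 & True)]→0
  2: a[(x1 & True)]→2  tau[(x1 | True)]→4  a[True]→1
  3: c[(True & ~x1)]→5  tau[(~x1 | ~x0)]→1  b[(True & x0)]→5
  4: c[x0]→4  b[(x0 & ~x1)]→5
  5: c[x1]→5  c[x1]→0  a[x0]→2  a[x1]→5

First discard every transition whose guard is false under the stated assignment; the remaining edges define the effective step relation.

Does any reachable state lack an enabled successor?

Reach set: {0,1,2,4}
  0: a→2  tau→1  [2 out]
  1: c→4  tau→0  [2 out]
  2: a→1  a→2  tau→4  [3 out]
  4: c→4  [1 out]

Answer: DEADLOCK-FREE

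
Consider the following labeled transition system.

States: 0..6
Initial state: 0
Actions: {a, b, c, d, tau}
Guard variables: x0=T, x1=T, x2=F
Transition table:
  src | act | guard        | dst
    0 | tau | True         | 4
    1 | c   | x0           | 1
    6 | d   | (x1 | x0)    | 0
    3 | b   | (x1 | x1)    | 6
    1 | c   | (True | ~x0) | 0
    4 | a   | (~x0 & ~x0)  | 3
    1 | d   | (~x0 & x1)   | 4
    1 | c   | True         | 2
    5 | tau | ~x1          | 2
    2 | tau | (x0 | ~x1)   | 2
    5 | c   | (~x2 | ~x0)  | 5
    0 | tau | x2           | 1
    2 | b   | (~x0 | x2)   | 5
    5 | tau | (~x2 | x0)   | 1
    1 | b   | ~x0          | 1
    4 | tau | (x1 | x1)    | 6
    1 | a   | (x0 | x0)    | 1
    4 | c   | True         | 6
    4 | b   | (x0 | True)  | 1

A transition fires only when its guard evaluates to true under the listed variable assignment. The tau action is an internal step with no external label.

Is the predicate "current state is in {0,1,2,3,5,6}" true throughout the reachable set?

Allowed set {0,1,2,3,5,6}
Reachable = {0,1,2,4,6}
  0: safe
  1: safe
  2: safe
  4: VIOLATES
  6: safe
counterexample path to 4: tau

Answer: INVARIANT VIOLATED at state 4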